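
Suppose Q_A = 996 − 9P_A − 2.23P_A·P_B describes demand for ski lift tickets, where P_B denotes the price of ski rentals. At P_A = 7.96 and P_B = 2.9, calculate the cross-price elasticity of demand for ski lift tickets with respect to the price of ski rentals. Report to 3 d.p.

-0.059

At P_A = 7.96 and P_B = 2.9: Q_A = 872.883.
∂Q_A/∂P_B = -2.23P_A = -2.23(7.96) = -17.7508.
ε = (∂Q_A/∂P_B)(P_B/Q_A) = -17.7508 × (2.9/872.883) ≈ -0.059.
ε < 0: complements.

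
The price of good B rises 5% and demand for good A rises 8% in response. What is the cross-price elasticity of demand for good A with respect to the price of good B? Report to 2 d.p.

1.60

ε = (%ΔQ of good A) / (%ΔP of good B) = (8%) / (5%) ≈ 1.60.
Positive cross-price elasticity: substitutes.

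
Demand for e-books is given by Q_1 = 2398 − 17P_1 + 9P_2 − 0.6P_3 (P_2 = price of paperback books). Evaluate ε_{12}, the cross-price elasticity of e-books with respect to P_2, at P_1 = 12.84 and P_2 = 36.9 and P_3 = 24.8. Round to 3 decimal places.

0.133

At P_1 = 12.84 and P_2 = 36.9 and P_3 = 24.8: Q_1 = 2496.94.
∂Q_1/∂P_2 = 9.
ε = (∂Q_1/∂P_2)(P_2/Q_1) = 9 × (36.9/2496.94) ≈ 0.133.
Since ε > 0, e-books and paperback books are substitutes.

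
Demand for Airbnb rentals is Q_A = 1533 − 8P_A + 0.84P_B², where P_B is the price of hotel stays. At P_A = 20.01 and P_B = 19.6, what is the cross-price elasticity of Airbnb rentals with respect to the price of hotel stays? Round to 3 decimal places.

At P_A = 20.01 and P_B = 19.6: Q_A = 1695.614.
∂Q_A/∂P_B = 1.68P_B = 1.68(19.6) = 32.9280.
ε = (∂Q_A/∂P_B)(P_B/Q_A) = 32.9280 × (19.6/1695.614) ≈ 0.381.
ε > 0: substitutes.

0.381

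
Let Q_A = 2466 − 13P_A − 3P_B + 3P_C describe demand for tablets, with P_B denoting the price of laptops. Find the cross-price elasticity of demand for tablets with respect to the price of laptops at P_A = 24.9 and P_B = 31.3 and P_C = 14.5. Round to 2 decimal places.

At P_A = 24.9 and P_B = 31.3 and P_C = 14.5: Q_A = 2091.9.
∂Q_A/∂P_B = -3.
ε = (∂Q_A/∂P_B)(P_B/Q_A) = -3 × (31.3/2091.9) ≈ -0.04.

-0.04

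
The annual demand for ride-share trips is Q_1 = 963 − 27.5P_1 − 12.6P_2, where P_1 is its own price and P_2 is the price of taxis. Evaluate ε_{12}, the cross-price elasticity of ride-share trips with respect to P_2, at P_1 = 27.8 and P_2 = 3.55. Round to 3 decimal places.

At P_1 = 27.8 and P_2 = 3.55: Q_1 = 153.77.
∂Q_1/∂P_2 = -12.6.
ε = (∂Q_1/∂P_2)(P_2/Q_1) = -12.6 × (3.55/153.77) ≈ -0.291.

-0.291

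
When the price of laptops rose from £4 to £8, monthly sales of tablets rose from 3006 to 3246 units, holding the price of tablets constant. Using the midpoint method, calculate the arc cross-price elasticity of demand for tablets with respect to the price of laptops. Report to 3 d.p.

0.115

ΔQ_A = 3246 − 3006 = 240; ΔP_B = 8 − 4 = 4.
Midpoints: Q̄_A = 3126.0, P̄_B = 6.00.
ε = (ΔQ_A/Q̄_A)/(ΔP_B/P̄_B) = (240/3126.0)/(4/6.00) ≈ 0.115.
ε > 0: tablets and laptops are substitutes.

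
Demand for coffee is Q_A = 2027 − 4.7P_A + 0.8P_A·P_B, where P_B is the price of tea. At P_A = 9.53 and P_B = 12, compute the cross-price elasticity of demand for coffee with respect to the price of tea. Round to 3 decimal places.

0.044

At P_A = 9.53 and P_B = 12: Q_A = 2073.697.
∂Q_A/∂P_B = 0.8P_A = 0.8(9.53) = 7.6240.
ε = (∂Q_A/∂P_B)(P_B/Q_A) = 7.6240 × (12/2073.697) ≈ 0.044.
ε > 0: substitutes.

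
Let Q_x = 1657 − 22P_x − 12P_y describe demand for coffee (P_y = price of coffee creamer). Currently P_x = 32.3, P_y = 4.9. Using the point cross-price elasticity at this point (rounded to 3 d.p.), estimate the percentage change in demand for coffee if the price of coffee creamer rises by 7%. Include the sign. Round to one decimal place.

At P_x = 32.3, P_y = 4.9: Q_x = 887.6.
∂Q_x/∂P_y = -12.
ε = (∂Q_x/∂P_y)(P_y/Q_x) = -12.0000 × 4.9/887.6 ≈ -0.066.
%ΔQ_x ≈ ε × %ΔP_y = -0.066 × (7%) = -0.5%.

-0.5%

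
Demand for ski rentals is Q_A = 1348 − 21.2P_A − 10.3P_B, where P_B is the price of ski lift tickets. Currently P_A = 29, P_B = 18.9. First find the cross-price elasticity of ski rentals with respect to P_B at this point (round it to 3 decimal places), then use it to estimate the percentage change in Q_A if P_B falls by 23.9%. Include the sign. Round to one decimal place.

8.6%

At P_A = 29, P_B = 18.9: Q_A = 538.53.
∂Q_A/∂P_B = -10.3.
ε = (∂Q_A/∂P_B)(P_B/Q_A) = -10.3000 × 18.9/538.53 ≈ -0.361.
%ΔQ_A ≈ ε × %ΔP_B = -0.361 × (-23.9%) = 8.6%.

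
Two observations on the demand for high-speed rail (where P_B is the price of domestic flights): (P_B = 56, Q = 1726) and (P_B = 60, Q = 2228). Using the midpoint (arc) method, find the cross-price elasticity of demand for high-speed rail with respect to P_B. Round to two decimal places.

ΔQ_A = 2228 − 1726 = 502; ΔP_B = 60 − 56 = 4.
Midpoints: Q̄_A = 1977.0, P̄_B = 58.00.
ε = (ΔQ_A/Q̄_A)/(ΔP_B/P̄_B) = (502/1977.0)/(4/58.00) ≈ 3.68.

3.68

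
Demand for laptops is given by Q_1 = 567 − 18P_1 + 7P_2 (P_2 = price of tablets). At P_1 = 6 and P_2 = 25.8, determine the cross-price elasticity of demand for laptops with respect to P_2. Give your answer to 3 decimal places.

0.282

At P_1 = 6 and P_2 = 25.8: Q_1 = 639.6.
∂Q_1/∂P_2 = 7.
ε = (∂Q_1/∂P_2)(P_2/Q_1) = 7 × (25.8/639.6) ≈ 0.282.
Since ε > 0, laptops and tablets are substitutes.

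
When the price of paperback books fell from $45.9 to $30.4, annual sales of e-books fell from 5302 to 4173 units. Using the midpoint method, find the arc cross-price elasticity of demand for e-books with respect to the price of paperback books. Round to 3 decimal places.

ΔQ_A = 4173 − 5302 = -1129; ΔP_B = 30.4 − 45.9 = -15.5.
Midpoints: Q̄_A = 4737.5, P̄_B = 38.15.
ε = (ΔQ_A/Q̄_A)/(ΔP_B/P̄_B) = (-1129/4737.5)/(-15.5/38.15) ≈ 0.587.
ε > 0: e-books and paperback books are substitutes.

0.587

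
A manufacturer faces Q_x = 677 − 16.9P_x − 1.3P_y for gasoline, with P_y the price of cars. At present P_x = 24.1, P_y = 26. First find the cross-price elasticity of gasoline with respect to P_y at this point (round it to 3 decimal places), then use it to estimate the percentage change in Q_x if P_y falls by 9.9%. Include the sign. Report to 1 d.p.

At P_x = 24.1, P_y = 26: Q_x = 235.91.
∂Q_x/∂P_y = -1.3.
ε = (∂Q_x/∂P_y)(P_y/Q_x) = -1.3000 × 26/235.91 ≈ -0.143.
%ΔQ_x ≈ ε × %ΔP_y = -0.143 × (-9.9%) = 1.4%.

1.4%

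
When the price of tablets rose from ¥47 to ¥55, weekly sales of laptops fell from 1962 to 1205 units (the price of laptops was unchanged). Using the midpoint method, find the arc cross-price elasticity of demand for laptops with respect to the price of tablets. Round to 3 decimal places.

ΔQ_A = 1205 − 1962 = -757; ΔP_B = 55 − 47 = 8.
Midpoints: Q̄_A = 1583.5, P̄_B = 51.00.
ε = (ΔQ_A/Q̄_A)/(ΔP_B/P̄_B) = (-757/1583.5)/(8/51.00) ≈ -3.048.
ε < 0: laptops and tablets are complements.

-3.048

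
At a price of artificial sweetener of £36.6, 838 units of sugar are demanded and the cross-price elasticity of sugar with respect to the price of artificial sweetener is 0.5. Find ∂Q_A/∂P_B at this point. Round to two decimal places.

ε = (∂Q_A/∂P_B)·(P_B/Q_A) ⇒ ∂Q_A/∂P_B = ε·Q_A/P_B = 0.5 × 838/36.6 ≈ 11.45.

11.45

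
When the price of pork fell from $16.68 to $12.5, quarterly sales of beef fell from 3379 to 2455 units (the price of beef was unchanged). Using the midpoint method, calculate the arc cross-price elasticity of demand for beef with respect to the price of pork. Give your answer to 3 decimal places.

1.106

ΔQ_A = 2455 − 3379 = -924; ΔP_B = 12.5 − 16.68 = -4.18.
Midpoints: Q̄_A = 2917.0, P̄_B = 14.59.
ε = (ΔQ_A/Q̄_A)/(ΔP_B/P̄_B) = (-924/2917.0)/(-4.18/14.59) ≈ 1.106.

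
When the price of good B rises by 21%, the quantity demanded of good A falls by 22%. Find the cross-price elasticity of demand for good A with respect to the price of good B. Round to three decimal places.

-1.048

ε = (%ΔQ of good A) / (%ΔP of good B) = (-22%) / (21%) ≈ -1.048.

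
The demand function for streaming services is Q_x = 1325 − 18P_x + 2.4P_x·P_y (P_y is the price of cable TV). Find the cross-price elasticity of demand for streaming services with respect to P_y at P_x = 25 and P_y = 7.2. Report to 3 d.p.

At P_x = 25 and P_y = 7.2: Q_x = 1307.
∂Q_x/∂P_y = 2.4P_x = 2.4(25) = 60.0000.
ε = (∂Q_x/∂P_y)(P_y/Q_x) = 60.0000 × (7.2/1307) ≈ 0.331.
ε > 0: substitutes.

0.331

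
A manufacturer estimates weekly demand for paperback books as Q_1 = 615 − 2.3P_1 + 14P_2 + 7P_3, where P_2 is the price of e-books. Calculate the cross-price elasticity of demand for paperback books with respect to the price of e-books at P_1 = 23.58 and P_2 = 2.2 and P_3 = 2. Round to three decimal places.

0.051

At P_1 = 23.58 and P_2 = 2.2 and P_3 = 2: Q_1 = 605.566.
∂Q_1/∂P_2 = 14.
ε = (∂Q_1/∂P_2)(P_2/Q_1) = 14 × (2.2/605.566) ≈ 0.051.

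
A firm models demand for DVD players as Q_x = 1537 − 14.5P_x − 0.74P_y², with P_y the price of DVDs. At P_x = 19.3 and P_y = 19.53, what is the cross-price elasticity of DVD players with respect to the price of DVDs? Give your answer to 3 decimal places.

-0.579

At P_x = 19.3 and P_y = 19.53: Q_x = 974.899.
∂Q_x/∂P_y = -1.48P_y = -1.48(19.53) = -28.9044.
ε = (∂Q_x/∂P_y)(P_y/Q_x) = -28.9044 × (19.53/974.899) ≈ -0.579.
ε < 0: complements.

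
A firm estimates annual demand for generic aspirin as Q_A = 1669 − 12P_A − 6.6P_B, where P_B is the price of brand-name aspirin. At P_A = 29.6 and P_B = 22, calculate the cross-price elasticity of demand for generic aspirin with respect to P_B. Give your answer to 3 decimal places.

At P_A = 29.6 and P_B = 22: Q_A = 1168.6.
∂Q_A/∂P_B = -6.6.
ε = (∂Q_A/∂P_B)(P_B/Q_A) = -6.6 × (22/1168.6) ≈ -0.124.
Since ε < 0, generic aspirin and brand-name aspirin are complements.

-0.124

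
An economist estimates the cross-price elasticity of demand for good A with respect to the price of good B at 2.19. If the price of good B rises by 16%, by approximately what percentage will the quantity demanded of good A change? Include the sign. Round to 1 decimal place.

35.0%

%ΔQ ≈ ε × %ΔP of good B = 2.19 × (16%) = 35.0%.
Demand for good A rises by about 35.0%.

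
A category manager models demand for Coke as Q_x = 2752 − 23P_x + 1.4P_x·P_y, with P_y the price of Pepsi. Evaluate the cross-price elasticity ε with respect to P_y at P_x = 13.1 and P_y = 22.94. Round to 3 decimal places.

At P_x = 13.1 and P_y = 22.94: Q_x = 2871.420.
∂Q_x/∂P_y = 1.4P_x = 1.4(13.1) = 18.3400.
ε = (∂Q_x/∂P_y)(P_y/Q_x) = 18.3400 × (22.94/2871.420) ≈ 0.147.

0.147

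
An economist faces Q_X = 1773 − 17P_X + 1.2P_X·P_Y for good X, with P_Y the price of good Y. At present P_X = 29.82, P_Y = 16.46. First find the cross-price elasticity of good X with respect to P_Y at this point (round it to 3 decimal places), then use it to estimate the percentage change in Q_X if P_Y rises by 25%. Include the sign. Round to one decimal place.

8.0%

At P_X = 29.82, P_Y = 16.46: Q_X = 1855.065.
∂Q_X/∂P_Y = 1.2P_X = 35.7840.
ε = (∂Q_X/∂P_Y)(P_Y/Q_X) = 35.7840 × 16.46/1855.065 ≈ 0.318.
%ΔQ_X ≈ ε × %ΔP_Y = 0.318 × (25%) = 8.0%.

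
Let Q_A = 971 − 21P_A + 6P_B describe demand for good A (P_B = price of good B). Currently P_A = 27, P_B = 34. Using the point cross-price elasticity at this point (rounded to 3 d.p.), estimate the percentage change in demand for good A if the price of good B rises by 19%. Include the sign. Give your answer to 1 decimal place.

6.4%

At P_A = 27, P_B = 34: Q_A = 608.
∂Q_A/∂P_B = 6.
ε = (∂Q_A/∂P_B)(P_B/Q_A) = 6.0000 × 34/608 ≈ 0.336.
%ΔQ_A ≈ ε × %ΔP_B = 0.336 × (19%) = 6.4%.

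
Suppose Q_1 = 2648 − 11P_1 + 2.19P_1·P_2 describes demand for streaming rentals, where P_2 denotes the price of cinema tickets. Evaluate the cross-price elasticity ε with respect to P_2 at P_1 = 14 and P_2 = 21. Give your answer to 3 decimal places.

At P_1 = 14 and P_2 = 21: Q_1 = 3137.86.
∂Q_1/∂P_2 = 2.19P_1 = 2.19(14) = 30.6600.
ε = (∂Q_1/∂P_2)(P_2/Q_1) = 30.6600 × (21/3137.86) ≈ 0.205.

0.205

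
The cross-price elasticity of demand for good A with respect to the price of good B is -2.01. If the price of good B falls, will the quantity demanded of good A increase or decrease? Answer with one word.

ε < 0 and the price of good B falls, so the quantity of good A moves in the opposite direction: it increases.

increase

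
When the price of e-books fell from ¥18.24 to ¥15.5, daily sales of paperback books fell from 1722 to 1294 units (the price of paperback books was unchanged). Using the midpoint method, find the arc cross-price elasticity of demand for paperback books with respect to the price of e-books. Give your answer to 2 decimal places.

ΔQ_A = 1294 − 1722 = -428; ΔP_B = 15.5 − 18.24 = -2.74.
Midpoints: Q̄_A = 1508.0, P̄_B = 16.87.
ε = (ΔQ_A/Q̄_A)/(ΔP_B/P̄_B) = (-428/1508.0)/(-2.74/16.87) ≈ 1.75.

1.75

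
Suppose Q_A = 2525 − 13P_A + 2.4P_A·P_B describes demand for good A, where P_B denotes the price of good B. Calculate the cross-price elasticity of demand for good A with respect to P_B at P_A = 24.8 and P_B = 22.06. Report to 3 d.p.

0.373

At P_A = 24.8 and P_B = 22.06: Q_A = 3515.611.
∂Q_A/∂P_B = 2.4P_A = 2.4(24.8) = 59.5200.
ε = (∂Q_A/∂P_B)(P_B/Q_A) = 59.5200 × (22.06/3515.611) ≈ 0.373.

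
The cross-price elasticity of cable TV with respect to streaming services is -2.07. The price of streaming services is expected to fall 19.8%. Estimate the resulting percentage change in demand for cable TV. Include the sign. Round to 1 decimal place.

41.0%

%ΔQ ≈ ε × %ΔP of streaming services = -2.07 × (-19.8%) = 41.0%.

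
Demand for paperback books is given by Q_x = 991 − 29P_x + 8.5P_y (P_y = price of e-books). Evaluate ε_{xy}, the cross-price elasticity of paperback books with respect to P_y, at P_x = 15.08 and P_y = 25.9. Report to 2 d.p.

0.28

At P_x = 15.08 and P_y = 25.9: Q_x = 773.83.
∂Q_x/∂P_y = 8.5.
ε = (∂Q_x/∂P_y)(P_y/Q_x) = 8.5 × (25.9/773.83) ≈ 0.28.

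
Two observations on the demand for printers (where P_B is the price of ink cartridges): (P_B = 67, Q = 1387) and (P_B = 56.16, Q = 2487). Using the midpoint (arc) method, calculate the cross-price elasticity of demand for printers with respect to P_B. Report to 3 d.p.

-3.226

ΔQ_A = 2487 − 1387 = 1100; ΔP_B = 56.16 − 67 = -10.84.
Midpoints: Q̄_A = 1937.0, P̄_B = 61.58.
ε = (ΔQ_A/Q̄_A)/(ΔP_B/P̄_B) = (1100/1937.0)/(-10.84/61.58) ≈ -3.226.
ε < 0: printers and ink cartridges are complements.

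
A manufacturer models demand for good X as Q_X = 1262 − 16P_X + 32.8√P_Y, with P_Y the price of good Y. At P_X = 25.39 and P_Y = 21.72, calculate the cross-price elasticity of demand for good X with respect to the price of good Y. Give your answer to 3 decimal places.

At P_X = 25.39 and P_Y = 21.72: Q_X = 1008.623.
∂Q_X/∂P_Y = 32.8/(2√P_Y) = 32.8/(2√21.72) = 3.5190.
ε = (∂Q_X/∂P_Y)(P_Y/Q_X) = 3.5190 × (21.72/1008.623) ≈ 0.076.

0.076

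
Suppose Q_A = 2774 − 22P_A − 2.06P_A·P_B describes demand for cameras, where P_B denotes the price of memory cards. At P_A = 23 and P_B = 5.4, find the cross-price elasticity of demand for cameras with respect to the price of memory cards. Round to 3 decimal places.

At P_A = 23 and P_B = 5.4: Q_A = 2012.148.
∂Q_A/∂P_B = -2.06P_A = -2.06(23) = -47.3800.
ε = (∂Q_A/∂P_B)(P_B/Q_A) = -47.3800 × (5.4/2012.148) ≈ -0.127.
ε < 0: complements.

-0.127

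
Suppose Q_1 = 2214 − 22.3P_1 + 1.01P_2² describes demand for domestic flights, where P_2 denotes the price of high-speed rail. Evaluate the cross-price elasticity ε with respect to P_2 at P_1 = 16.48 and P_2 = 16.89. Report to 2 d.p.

At P_1 = 16.48 and P_2 = 16.89: Q_1 = 2134.621.
∂Q_1/∂P_2 = 2.02P_2 = 2.02(16.89) = 34.1178.
ε = (∂Q_1/∂P_2)(P_2/Q_1) = 34.1178 × (16.89/2134.621) ≈ 0.27.

0.27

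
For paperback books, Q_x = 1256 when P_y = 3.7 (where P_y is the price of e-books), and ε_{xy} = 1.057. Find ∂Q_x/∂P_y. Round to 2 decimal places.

ε = (∂Q_x/∂P_y)·(P_y/Q_x) ⇒ ∂Q_x/∂P_y = ε·Q_x/P_y = 1.057 × 1256/3.7 ≈ 358.81.

358.81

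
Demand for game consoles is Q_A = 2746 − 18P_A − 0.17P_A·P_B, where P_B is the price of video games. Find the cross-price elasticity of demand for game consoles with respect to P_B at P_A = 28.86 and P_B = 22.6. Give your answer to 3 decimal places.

-0.052

At P_A = 28.86 and P_B = 22.6: Q_A = 2115.640.
∂Q_A/∂P_B = -0.17P_A = -0.17(28.86) = -4.9062.
ε = (∂Q_A/∂P_B)(P_B/Q_A) = -4.9062 × (22.6/2115.640) ≈ -0.052.
ε < 0: complements.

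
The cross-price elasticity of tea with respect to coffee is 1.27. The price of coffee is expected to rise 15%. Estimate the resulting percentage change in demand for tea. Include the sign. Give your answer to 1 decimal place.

%ΔQ ≈ ε × %ΔP of coffee = 1.27 × (15%) = 19.1%.

19.1%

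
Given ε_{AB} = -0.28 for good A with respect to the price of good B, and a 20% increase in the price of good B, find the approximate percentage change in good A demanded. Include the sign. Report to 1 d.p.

-5.6%

%ΔQ ≈ ε × %ΔP of good B = -0.28 × (20%) = -5.6%.
Demand for good A falls by about 5.6%.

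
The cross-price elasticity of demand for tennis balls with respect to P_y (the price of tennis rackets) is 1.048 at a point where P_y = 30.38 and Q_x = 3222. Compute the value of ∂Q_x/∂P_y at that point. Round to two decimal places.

ε = (∂Q_x/∂P_y)·(P_y/Q_x) ⇒ ∂Q_x/∂P_y = ε·Q_x/P_y = 1.048 × 3222/30.38 ≈ 111.15.

111.15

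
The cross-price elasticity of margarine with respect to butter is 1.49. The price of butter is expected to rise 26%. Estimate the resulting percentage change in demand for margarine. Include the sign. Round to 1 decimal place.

38.7%

%ΔQ ≈ ε × %ΔP of butter = 1.49 × (26%) = 38.7%.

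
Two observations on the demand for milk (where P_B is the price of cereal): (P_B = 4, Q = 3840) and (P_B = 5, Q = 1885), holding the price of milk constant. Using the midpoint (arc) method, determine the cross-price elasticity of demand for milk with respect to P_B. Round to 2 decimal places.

-3.07

ΔQ_A = 1885 − 3840 = -1955; ΔP_B = 5 − 4 = 1.
Midpoints: Q̄_A = 2862.5, P̄_B = 4.50.
ε = (ΔQ_A/Q̄_A)/(ΔP_B/P̄_B) = (-1955/2862.5)/(1/4.50) ≈ -3.07.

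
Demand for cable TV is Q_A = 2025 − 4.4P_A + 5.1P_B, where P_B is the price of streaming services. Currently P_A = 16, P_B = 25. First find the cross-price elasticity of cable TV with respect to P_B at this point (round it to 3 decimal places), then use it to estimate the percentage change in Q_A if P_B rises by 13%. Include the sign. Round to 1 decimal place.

At P_A = 16, P_B = 25: Q_A = 2082.1.
∂Q_A/∂P_B = 5.1.
ε = (∂Q_A/∂P_B)(P_B/Q_A) = 5.1000 × 25/2082.1 ≈ 0.061.
%ΔQ_A ≈ ε × %ΔP_B = 0.061 × (13%) = 0.8%.

0.8%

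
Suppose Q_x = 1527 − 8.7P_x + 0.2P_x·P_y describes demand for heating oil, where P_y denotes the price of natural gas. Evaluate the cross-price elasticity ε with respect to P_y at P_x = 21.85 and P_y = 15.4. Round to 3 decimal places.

0.048

At P_x = 21.85 and P_y = 15.4: Q_x = 1404.203.
∂Q_x/∂P_y = 0.2P_x = 0.2(21.85) = 4.3700.
ε = (∂Q_x/∂P_y)(P_y/Q_x) = 4.3700 × (15.4/1404.203) ≈ 0.048.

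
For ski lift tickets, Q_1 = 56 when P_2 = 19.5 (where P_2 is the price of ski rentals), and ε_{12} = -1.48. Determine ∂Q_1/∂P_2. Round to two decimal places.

-4.25

ε = (∂Q_1/∂P_2)·(P_2/Q_1) ⇒ ∂Q_1/∂P_2 = ε·Q_1/P_2 = -1.48 × 56/19.5 ≈ -4.25.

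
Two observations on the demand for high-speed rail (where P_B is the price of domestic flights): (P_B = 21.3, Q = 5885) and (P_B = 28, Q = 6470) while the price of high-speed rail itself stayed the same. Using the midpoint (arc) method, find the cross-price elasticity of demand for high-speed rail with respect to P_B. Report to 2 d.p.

ΔQ_A = 6470 − 5885 = 585; ΔP_B = 28 − 21.3 = 6.7.
Midpoints: Q̄_A = 6177.5, P̄_B = 24.65.
ε = (ΔQ_A/Q̄_A)/(ΔP_B/P̄_B) = (585/6177.5)/(6.7/24.65) ≈ 0.35.
ε > 0: high-speed rail and domestic flights are substitutes.

0.35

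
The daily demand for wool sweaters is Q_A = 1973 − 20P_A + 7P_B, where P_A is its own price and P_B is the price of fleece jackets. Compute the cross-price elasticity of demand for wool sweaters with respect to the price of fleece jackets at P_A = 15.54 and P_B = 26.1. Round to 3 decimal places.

0.099

At P_A = 15.54 and P_B = 26.1: Q_A = 1844.9.
∂Q_A/∂P_B = 7.
ε = (∂Q_A/∂P_B)(P_B/Q_A) = 7 × (26.1/1844.9) ≈ 0.099.
Since ε > 0, wool sweaters and fleece jackets are substitutes.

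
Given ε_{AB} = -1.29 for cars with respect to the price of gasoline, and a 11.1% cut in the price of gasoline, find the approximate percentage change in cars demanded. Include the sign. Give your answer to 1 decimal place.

%ΔQ ≈ ε × %ΔP of gasoline = -1.29 × (-11.1%) = 14.3%.

14.3%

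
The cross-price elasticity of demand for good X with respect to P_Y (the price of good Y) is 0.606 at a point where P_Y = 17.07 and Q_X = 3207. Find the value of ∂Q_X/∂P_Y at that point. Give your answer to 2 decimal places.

113.85

ε = (∂Q_X/∂P_Y)·(P_Y/Q_X) ⇒ ∂Q_X/∂P_Y = ε·Q_X/P_Y = 0.606 × 3207/17.07 ≈ 113.85.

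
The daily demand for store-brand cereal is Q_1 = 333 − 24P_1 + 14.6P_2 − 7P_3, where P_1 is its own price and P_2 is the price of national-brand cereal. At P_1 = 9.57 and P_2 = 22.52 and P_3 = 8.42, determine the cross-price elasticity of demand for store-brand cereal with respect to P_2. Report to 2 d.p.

At P_1 = 9.57 and P_2 = 22.52 and P_3 = 8.42: Q_1 = 373.172.
∂Q_1/∂P_2 = 14.6.
ε = (∂Q_1/∂P_2)(P_2/Q_1) = 14.6 × (22.52/373.172) ≈ 0.88.

0.88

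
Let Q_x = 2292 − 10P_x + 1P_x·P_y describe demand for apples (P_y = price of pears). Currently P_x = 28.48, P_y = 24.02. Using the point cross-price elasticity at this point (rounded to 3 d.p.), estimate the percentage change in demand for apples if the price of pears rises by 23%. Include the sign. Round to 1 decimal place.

At P_x = 28.48, P_y = 24.02: Q_x = 2691.290.
∂Q_x/∂P_y = 1P_x = 28.4800.
ε = (∂Q_x/∂P_y)(P_y/Q_x) = 28.4800 × 24.02/2691.290 ≈ 0.254.
%ΔQ_x ≈ ε × %ΔP_y = 0.254 × (23%) = 5.8%.

5.8%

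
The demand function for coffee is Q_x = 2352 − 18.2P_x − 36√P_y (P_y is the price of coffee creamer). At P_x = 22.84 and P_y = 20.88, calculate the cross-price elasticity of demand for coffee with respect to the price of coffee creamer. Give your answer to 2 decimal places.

At P_x = 22.84 and P_y = 20.88: Q_x = 1771.811.
∂Q_x/∂P_y = -36/(2√P_y) = -36/(2√20.88) = -3.9392.
ε = (∂Q_x/∂P_y)(P_y/Q_x) = -3.9392 × (20.88/1771.811) ≈ -0.05.

-0.05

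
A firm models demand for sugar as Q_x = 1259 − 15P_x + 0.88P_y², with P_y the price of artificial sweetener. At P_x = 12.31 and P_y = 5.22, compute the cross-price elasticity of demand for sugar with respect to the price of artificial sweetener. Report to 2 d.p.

At P_x = 12.31 and P_y = 5.22: Q_x = 1098.329.
∂Q_x/∂P_y = 1.76P_y = 1.76(5.22) = 9.1872.
ε = (∂Q_x/∂P_y)(P_y/Q_x) = 9.1872 × (5.22/1098.329) ≈ 0.04.
ε > 0: substitutes.

0.04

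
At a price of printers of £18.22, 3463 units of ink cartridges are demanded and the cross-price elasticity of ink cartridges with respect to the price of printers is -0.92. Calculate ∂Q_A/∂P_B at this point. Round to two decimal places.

-174.86

ε = (∂Q_A/∂P_B)·(P_B/Q_A) ⇒ ∂Q_A/∂P_B = ε·Q_A/P_B = -0.92 × 3463/18.22 ≈ -174.86.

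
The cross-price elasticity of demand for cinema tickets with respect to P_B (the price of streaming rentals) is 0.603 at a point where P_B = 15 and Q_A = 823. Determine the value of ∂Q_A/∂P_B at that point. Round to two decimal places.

ε = (∂Q_A/∂P_B)·(P_B/Q_A) ⇒ ∂Q_A/∂P_B = ε·Q_A/P_B = 0.603 × 823/15 ≈ 33.08.

33.08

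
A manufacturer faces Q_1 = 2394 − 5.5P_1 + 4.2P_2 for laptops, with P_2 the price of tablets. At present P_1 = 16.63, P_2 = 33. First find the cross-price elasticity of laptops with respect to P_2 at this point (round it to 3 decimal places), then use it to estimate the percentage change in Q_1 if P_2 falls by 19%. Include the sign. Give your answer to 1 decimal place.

-1.1%

At P_1 = 16.63, P_2 = 33: Q_1 = 2441.135.
∂Q_1/∂P_2 = 4.2.
ε = (∂Q_1/∂P_2)(P_2/Q_1) = 4.2000 × 33/2441.135 ≈ 0.057.
%ΔQ_1 ≈ ε × %ΔP_2 = 0.057 × (-19%) = -1.1%.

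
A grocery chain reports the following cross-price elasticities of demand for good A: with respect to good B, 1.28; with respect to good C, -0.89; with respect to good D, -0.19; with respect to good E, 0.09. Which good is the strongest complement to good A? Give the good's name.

good C

Complements have ε < 0. The most negative value is -0.89 (good C).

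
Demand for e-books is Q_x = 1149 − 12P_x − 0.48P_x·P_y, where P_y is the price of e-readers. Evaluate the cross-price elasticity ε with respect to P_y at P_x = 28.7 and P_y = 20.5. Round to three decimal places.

At P_x = 28.7 and P_y = 20.5: Q_x = 522.192.
∂Q_x/∂P_y = -0.48P_x = -0.48(28.7) = -13.7760.
ε = (∂Q_x/∂P_y)(P_y/Q_x) = -13.7760 × (20.5/522.192) ≈ -0.541.
ε < 0: complements.

-0.541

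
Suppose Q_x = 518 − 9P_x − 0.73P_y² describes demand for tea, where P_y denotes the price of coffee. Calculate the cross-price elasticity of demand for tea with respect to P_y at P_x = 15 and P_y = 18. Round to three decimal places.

-3.229

At P_x = 15 and P_y = 18: Q_x = 146.48.
∂Q_x/∂P_y = -1.46P_y = -1.46(18) = -26.2800.
ε = (∂Q_x/∂P_y)(P_y/Q_x) = -26.2800 × (18/146.48) ≈ -3.229.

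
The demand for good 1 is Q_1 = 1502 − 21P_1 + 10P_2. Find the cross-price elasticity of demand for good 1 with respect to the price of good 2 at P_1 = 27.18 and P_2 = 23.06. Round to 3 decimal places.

At P_1 = 27.18 and P_2 = 23.06: Q_1 = 1161.82.
∂Q_1/∂P_2 = 10.
ε = (∂Q_1/∂P_2)(P_2/Q_1) = 10 × (23.06/1161.82) ≈ 0.198.

0.198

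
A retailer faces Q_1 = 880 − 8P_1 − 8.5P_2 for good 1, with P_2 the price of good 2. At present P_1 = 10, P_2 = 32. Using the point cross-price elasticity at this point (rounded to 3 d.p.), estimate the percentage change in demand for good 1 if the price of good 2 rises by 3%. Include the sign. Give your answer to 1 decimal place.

At P_1 = 10, P_2 = 32: Q_1 = 528.
∂Q_1/∂P_2 = -8.5.
ε = (∂Q_1/∂P_2)(P_2/Q_1) = -8.5000 × 32/528 ≈ -0.515.
%ΔQ_1 ≈ ε × %ΔP_2 = -0.515 × (3%) = -1.5%.

-1.5%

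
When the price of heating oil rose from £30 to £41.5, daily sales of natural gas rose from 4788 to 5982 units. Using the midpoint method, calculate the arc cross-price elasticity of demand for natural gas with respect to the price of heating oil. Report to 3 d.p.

0.689

ΔQ_A = 5982 − 4788 = 1194; ΔP_B = 41.5 − 30 = 11.5.
Midpoints: Q̄_A = 5385.0, P̄_B = 35.75.
ε = (ΔQ_A/Q̄_A)/(ΔP_B/P̄_B) = (1194/5385.0)/(11.5/35.75) ≈ 0.689.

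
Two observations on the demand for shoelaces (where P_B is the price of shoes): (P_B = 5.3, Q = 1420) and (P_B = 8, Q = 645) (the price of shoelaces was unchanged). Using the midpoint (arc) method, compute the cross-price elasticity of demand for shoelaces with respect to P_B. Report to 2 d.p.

ΔQ_A = 645 − 1420 = -775; ΔP_B = 8 − 5.3 = 2.7.
Midpoints: Q̄_A = 1032.5, P̄_B = 6.65.
ε = (ΔQ_A/Q̄_A)/(ΔP_B/P̄_B) = (-775/1032.5)/(2.7/6.65) ≈ -1.85.

-1.85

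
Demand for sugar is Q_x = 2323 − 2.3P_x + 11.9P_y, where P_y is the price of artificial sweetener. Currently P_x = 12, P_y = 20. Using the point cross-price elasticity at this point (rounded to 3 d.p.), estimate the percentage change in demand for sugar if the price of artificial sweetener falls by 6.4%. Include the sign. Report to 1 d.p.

At P_x = 12, P_y = 20: Q_x = 2533.4.
∂Q_x/∂P_y = 11.9.
ε = (∂Q_x/∂P_y)(P_y/Q_x) = 11.9000 × 20/2533.4 ≈ 0.094.
%ΔQ_x ≈ ε × %ΔP_y = 0.094 × (-6.4%) = -0.6%.

-0.6%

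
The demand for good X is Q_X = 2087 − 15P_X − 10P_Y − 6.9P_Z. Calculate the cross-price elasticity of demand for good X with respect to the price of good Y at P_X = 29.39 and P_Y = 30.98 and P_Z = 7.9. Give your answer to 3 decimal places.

-0.242

At P_X = 29.39 and P_Y = 30.98 and P_Z = 7.9: Q_X = 1281.84.
∂Q_X/∂P_Y = -10.
ε = (∂Q_X/∂P_Y)(P_Y/Q_X) = -10 × (30.98/1281.84) ≈ -0.242.
Since ε < 0, good X and good Y are complements.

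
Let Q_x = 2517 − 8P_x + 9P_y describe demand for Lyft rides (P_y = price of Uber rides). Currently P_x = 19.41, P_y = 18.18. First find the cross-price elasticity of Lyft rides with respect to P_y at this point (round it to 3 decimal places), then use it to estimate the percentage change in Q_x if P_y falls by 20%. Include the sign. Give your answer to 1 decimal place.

At P_x = 19.41, P_y = 18.18: Q_x = 2525.34.
∂Q_x/∂P_y = 9.
ε = (∂Q_x/∂P_y)(P_y/Q_x) = 9.0000 × 18.18/2525.34 ≈ 0.065.
%ΔQ_x ≈ ε × %ΔP_y = 0.065 × (-20%) = -1.3%.

-1.3%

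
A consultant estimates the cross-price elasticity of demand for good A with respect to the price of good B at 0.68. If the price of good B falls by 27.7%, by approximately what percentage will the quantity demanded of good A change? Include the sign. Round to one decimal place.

-18.8%

%ΔQ ≈ ε × %ΔP of good B = 0.68 × (-27.7%) = -18.8%.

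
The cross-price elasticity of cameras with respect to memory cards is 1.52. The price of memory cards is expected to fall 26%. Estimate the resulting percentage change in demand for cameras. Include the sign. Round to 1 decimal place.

%ΔQ ≈ ε × %ΔP of memory cards = 1.52 × (-26%) = -39.5%.

-39.5%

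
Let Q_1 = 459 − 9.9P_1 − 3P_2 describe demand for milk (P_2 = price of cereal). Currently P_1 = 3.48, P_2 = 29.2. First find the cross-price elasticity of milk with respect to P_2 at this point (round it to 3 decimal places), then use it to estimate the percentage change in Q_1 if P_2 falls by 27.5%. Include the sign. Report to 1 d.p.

7.2%

At P_1 = 3.48, P_2 = 29.2: Q_1 = 336.948.
∂Q_1/∂P_2 = -3.
ε = (∂Q_1/∂P_2)(P_2/Q_1) = -3.0000 × 29.2/336.948 ≈ -0.260.
%ΔQ_1 ≈ ε × %ΔP_2 = -0.260 × (-27.5%) = 7.2%.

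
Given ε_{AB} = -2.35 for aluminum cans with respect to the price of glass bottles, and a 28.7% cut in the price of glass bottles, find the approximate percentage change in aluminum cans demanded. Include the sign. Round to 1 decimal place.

67.4%

%ΔQ ≈ ε × %ΔP of glass bottles = -2.35 × (-28.7%) = 67.4%.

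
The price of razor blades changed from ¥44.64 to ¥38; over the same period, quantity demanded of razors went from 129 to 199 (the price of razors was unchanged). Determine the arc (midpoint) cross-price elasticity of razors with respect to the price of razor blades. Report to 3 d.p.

ΔQ_A = 199 − 129 = 70; ΔP_B = 38 − 44.64 = -6.64.
Midpoints: Q̄_A = 164.0, P̄_B = 41.32.
ε = (ΔQ_A/Q̄_A)/(ΔP_B/P̄_B) = (70/164.0)/(-6.64/41.32) ≈ -2.656.

-2.656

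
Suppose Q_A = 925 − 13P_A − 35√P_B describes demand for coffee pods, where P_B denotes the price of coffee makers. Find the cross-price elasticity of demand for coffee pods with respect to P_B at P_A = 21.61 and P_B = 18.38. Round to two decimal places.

-0.15

At P_A = 21.61 and P_B = 18.38: Q_A = 494.018.
∂Q_A/∂P_B = -35/(2√P_B) = -35/(2√18.38) = -4.0819.
ε = (∂Q_A/∂P_B)(P_B/Q_A) = -4.0819 × (18.38/494.018) ≈ -0.15.
ε < 0: complements.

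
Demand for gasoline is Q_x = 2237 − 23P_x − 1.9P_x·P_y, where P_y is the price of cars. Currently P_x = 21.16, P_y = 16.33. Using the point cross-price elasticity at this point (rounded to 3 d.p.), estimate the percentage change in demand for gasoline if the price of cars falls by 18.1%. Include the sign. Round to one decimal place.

At P_x = 21.16, P_y = 16.33: Q_x = 1093.789.
∂Q_x/∂P_y = -1.9P_x = -40.2040.
ε = (∂Q_x/∂P_y)(P_y/Q_x) = -40.2040 × 16.33/1093.789 ≈ -0.600.
%ΔQ_x ≈ ε × %ΔP_y = -0.600 × (-18.1%) = 10.9%.

10.9%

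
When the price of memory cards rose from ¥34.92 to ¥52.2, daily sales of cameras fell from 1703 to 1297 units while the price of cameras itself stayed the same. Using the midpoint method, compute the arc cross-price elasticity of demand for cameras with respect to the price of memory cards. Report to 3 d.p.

-0.682

ΔQ_A = 1297 − 1703 = -406; ΔP_B = 52.2 − 34.92 = 17.28.
Midpoints: Q̄_A = 1500.0, P̄_B = 43.56.
ε = (ΔQ_A/Q̄_A)/(ΔP_B/P̄_B) = (-406/1500.0)/(17.28/43.56) ≈ -0.682.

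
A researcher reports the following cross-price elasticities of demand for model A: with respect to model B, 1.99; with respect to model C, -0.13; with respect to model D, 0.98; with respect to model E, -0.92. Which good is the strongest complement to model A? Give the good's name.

Complements have ε < 0. The most negative value is -0.92 (model E).

model E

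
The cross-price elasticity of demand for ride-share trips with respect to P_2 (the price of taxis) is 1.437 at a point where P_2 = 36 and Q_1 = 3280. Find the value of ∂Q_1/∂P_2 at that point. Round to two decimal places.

ε = (∂Q_1/∂P_2)·(P_2/Q_1) ⇒ ∂Q_1/∂P_2 = ε·Q_1/P_2 = 1.437 × 3280/36 ≈ 130.93.

130.93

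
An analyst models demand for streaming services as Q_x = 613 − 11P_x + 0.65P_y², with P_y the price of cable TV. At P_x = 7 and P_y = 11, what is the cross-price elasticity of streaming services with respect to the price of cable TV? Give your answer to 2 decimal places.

At P_x = 7 and P_y = 11: Q_x = 614.65.
∂Q_x/∂P_y = 1.3P_y = 1.3(11) = 14.3000.
ε = (∂Q_x/∂P_y)(P_y/Q_x) = 14.3000 × (11/614.65) ≈ 0.26.
ε > 0: substitutes.

0.26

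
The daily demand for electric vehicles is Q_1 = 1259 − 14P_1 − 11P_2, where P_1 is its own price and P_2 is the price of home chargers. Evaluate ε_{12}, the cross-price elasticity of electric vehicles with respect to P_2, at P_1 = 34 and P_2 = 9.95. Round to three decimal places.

-0.162

At P_1 = 34 and P_2 = 9.95: Q_1 = 673.55.
∂Q_1/∂P_2 = -11.
ε = (∂Q_1/∂P_2)(P_2/Q_1) = -11 × (9.95/673.55) ≈ -0.162.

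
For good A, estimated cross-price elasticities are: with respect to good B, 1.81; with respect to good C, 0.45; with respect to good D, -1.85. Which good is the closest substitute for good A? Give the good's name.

Substitutes have ε > 0. Among the positive values, 1.81 (good B) is largest.

good B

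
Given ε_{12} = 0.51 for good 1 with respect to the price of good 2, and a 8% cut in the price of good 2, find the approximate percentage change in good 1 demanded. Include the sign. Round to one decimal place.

-4.1%

%ΔQ ≈ ε × %ΔP of good 2 = 0.51 × (-8%) = -4.1%.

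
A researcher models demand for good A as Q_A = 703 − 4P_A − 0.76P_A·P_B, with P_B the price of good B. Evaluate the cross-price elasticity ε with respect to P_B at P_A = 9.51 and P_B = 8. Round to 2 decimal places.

At P_A = 9.51 and P_B = 8: Q_A = 607.139.
∂Q_A/∂P_B = -0.76P_A = -0.76(9.51) = -7.2276.
ε = (∂Q_A/∂P_B)(P_B/Q_A) = -7.2276 × (8/607.139) ≈ -0.10.
ε < 0: complements.

-0.10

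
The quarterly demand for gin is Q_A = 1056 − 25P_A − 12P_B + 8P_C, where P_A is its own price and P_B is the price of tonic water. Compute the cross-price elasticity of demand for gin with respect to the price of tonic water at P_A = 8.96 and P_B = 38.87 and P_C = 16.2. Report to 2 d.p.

-0.94

At P_A = 8.96 and P_B = 38.87 and P_C = 16.2: Q_A = 495.16.
∂Q_A/∂P_B = -12.
ε = (∂Q_A/∂P_B)(P_B/Q_A) = -12 × (38.87/495.16) ≈ -0.94.
Since ε < 0, gin and tonic water are complements.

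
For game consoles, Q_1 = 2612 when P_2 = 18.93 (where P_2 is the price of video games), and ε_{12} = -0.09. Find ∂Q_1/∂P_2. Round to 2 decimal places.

-12.42

ε = (∂Q_1/∂P_2)·(P_2/Q_1) ⇒ ∂Q_1/∂P_2 = ε·Q_1/P_2 = -0.09 × 2612/18.93 ≈ -12.42.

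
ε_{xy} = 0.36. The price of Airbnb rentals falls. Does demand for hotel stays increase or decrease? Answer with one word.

decrease

ε > 0 and the price of Airbnb rentals falls, so the quantity of hotel stays moves in the same direction: it decreases.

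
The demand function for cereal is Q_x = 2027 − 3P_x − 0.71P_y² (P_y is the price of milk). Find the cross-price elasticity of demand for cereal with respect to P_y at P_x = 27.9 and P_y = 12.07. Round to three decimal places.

-0.112

At P_x = 27.9 and P_y = 12.07: Q_x = 1839.864.
∂Q_x/∂P_y = -1.42P_y = -1.42(12.07) = -17.1394.
ε = (∂Q_x/∂P_y)(P_y/Q_x) = -17.1394 × (12.07/1839.864) ≈ -0.112.
ε < 0: complements.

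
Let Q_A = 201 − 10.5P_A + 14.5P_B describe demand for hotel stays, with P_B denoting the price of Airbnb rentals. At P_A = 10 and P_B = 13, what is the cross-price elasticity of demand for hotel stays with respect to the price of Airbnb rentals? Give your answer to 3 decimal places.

At P_A = 10 and P_B = 13: Q_A = 284.5.
∂Q_A/∂P_B = 14.5.
ε = (∂Q_A/∂P_B)(P_B/Q_A) = 14.5 × (13/284.5) ≈ 0.663.

0.663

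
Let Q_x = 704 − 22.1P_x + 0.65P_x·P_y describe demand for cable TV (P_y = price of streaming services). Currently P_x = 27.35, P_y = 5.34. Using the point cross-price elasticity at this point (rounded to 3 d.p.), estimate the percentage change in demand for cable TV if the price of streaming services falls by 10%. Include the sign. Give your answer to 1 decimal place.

At P_x = 27.35, P_y = 5.34: Q_x = 194.497.
∂Q_x/∂P_y = 0.65P_x = 17.7775.
ε = (∂Q_x/∂P_y)(P_y/Q_x) = 17.7775 × 5.34/194.497 ≈ 0.488.
%ΔQ_x ≈ ε × %ΔP_y = 0.488 × (-10%) = -4.9%.

-4.9%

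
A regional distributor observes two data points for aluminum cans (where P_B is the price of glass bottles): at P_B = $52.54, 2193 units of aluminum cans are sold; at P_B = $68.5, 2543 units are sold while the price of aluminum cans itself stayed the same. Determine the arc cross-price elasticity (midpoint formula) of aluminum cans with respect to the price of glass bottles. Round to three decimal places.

ΔQ_A = 2543 − 2193 = 350; ΔP_B = 68.5 − 52.54 = 15.96.
Midpoints: Q̄_A = 2368.0, P̄_B = 60.52.
ε = (ΔQ_A/Q̄_A)/(ΔP_B/P̄_B) = (350/2368.0)/(15.96/60.52) ≈ 0.560.
ε > 0: aluminum cans and glass bottles are substitutes.

0.560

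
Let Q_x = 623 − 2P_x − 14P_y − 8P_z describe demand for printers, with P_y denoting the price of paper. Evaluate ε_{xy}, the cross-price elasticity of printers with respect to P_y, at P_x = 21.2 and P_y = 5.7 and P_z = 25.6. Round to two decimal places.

At P_x = 21.2 and P_y = 5.7 and P_z = 25.6: Q_x = 296.
∂Q_x/∂P_y = -14.
ε = (∂Q_x/∂P_y)(P_y/Q_x) = -14 × (5.7/296) ≈ -0.27.

-0.27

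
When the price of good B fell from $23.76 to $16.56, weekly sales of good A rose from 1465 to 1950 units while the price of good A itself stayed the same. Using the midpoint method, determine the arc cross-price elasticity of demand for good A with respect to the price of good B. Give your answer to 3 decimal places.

-0.795

ΔQ_A = 1950 − 1465 = 485; ΔP_B = 16.56 − 23.76 = -7.2.
Midpoints: Q̄_A = 1707.5, P̄_B = 20.16.
ε = (ΔQ_A/Q̄_A)/(ΔP_B/P̄_B) = (485/1707.5)/(-7.2/20.16) ≈ -0.795.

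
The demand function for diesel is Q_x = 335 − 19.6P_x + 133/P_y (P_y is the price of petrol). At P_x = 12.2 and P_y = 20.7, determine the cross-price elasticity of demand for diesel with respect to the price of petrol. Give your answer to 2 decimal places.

-0.06

At P_x = 12.2 and P_y = 20.7: Q_x = 102.305.
∂Q_x/∂P_y = −133/P_y² = -0.3104.
ε = (∂Q_x/∂P_y)(P_y/Q_x) = -0.3104 × (20.7/102.305) ≈ -0.06.
ε < 0: complements.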